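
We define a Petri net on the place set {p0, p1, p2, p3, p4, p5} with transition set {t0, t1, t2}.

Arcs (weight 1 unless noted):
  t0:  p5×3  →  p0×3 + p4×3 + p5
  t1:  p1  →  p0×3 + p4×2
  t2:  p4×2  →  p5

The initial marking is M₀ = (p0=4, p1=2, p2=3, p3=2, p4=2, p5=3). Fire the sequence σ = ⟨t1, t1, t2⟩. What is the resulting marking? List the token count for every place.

(p0=10, p1=0, p2=3, p3=2, p4=4, p5=4)

step 1: fire t1:  (p0=4, p1=2, p2=3, p3=2, p4=2, p5=3) → (p0=7, p1=1, p2=3, p3=2, p4=4, p5=3)
step 2: fire t1:  (p0=7, p1=1, p2=3, p3=2, p4=4, p5=3) → (p0=10, p1=0, p2=3, p3=2, p4=6, p5=3)
step 3: fire t2:  (p0=10, p1=0, p2=3, p3=2, p4=6, p5=3) → (p0=10, p1=0, p2=3, p3=2, p4=4, p5=4)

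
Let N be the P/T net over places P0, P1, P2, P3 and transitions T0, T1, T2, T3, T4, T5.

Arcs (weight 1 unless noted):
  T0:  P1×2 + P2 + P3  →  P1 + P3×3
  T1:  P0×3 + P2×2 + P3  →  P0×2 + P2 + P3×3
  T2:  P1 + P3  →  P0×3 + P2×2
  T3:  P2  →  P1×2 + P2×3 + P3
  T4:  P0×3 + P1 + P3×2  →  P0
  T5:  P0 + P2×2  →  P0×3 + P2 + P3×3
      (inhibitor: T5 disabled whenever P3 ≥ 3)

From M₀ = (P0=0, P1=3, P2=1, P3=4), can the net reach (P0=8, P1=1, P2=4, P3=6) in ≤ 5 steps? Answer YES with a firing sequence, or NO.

NO — not reachable within 5 firings

depth 0: 1 marking
depth 1: 4 markings reached so far
depth 2: 11 markings reached so far
depth 3: 27 markings reached so far
depth 4: 54 markings reached so far
depth 5: 99 markings reached so far
target is not among the 99 markings reachable within 5 steps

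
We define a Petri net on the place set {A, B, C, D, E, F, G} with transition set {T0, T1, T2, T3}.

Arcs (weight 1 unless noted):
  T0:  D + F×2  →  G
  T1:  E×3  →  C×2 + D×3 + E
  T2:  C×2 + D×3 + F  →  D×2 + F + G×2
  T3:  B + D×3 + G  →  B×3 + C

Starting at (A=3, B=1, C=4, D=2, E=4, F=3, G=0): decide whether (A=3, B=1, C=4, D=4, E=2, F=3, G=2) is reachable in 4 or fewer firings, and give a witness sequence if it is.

YES — reachable via ⟨T1, T2⟩ (2 firings)

step 1: fire T1:  (A=3, B=1, C=4, D=2, E=4, F=3, G=0) → (A=3, B=1, C=6, D=5, E=2, F=3, G=0)
step 2: fire T2:  (A=3, B=1, C=6, D=5, E=2, F=3, G=0) → (A=3, B=1, C=4, D=4, E=2, F=3, G=2)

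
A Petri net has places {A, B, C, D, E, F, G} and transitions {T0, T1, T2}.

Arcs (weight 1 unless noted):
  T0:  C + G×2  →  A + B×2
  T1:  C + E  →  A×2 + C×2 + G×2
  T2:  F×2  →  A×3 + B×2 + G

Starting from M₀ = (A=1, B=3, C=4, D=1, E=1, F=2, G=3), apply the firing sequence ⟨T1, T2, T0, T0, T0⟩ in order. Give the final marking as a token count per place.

(A=9, B=11, C=2, D=1, E=0, F=0, G=0)

step 1: fire T1:  (A=1, B=3, C=4, D=1, E=1, F=2, G=3) → (A=3, B=3, C=5, D=1, E=0, F=2, G=5)
step 2: fire T2:  (A=3, B=3, C=5, D=1, E=0, F=2, G=5) → (A=6, B=5, C=5, D=1, E=0, F=0, G=6)
step 3: fire T0:  (A=6, B=5, C=5, D=1, E=0, F=0, G=6) → (A=7, B=7, C=4, D=1, E=0, F=0, G=4)
step 4: fire T0:  (A=7, B=7, C=4, D=1, E=0, F=0, G=4) → (A=8, B=9, C=3, D=1, E=0, F=0, G=2)
step 5: fire T0:  (A=8, B=9, C=3, D=1, E=0, F=0, G=2) → (A=9, B=11, C=2, D=1, E=0, F=0, G=0)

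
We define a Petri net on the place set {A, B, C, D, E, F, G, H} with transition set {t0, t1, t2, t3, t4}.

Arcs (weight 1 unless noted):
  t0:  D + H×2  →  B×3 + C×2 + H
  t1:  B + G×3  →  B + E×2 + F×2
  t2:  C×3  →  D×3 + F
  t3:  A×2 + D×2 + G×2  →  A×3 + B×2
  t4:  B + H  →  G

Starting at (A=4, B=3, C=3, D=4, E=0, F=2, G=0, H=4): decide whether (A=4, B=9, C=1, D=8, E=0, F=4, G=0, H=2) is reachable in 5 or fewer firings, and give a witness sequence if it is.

step 1: fire t0:  (A=4, B=3, C=3, D=4, E=0, F=2, G=0, H=4) → (A=4, B=6, C=5, D=3, E=0, F=2, G=0, H=3)
step 2: fire t0:  (A=4, B=6, C=5, D=3, E=0, F=2, G=0, H=3) → (A=4, B=9, C=7, D=2, E=0, F=2, G=0, H=2)
step 3: fire t2:  (A=4, B=9, C=7, D=2, E=0, F=2, G=0, H=2) → (A=4, B=9, C=4, D=5, E=0, F=3, G=0, H=2)
step 4: fire t2:  (A=4, B=9, C=4, D=5, E=0, F=3, G=0, H=2) → (A=4, B=9, C=1, D=8, E=0, F=4, G=0, H=2)

YES — reachable via ⟨t0, t0, t2, t2⟩ (4 firings)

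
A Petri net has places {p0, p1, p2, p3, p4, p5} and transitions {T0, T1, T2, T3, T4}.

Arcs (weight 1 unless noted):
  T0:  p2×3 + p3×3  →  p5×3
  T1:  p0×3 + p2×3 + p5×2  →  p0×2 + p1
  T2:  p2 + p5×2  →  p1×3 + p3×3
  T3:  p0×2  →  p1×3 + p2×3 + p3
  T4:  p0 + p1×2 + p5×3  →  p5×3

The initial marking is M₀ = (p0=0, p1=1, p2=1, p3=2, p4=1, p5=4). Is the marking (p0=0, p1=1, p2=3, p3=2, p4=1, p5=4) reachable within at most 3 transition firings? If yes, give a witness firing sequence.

depth 0: 1 marking
depth 1: 2 markings reached so far
depth 2: 2 markings reached so far
(frontier empty at depth 2; search complete)
target is not among the 2 markings reachable within 3 steps

NO — not reachable within 3 firings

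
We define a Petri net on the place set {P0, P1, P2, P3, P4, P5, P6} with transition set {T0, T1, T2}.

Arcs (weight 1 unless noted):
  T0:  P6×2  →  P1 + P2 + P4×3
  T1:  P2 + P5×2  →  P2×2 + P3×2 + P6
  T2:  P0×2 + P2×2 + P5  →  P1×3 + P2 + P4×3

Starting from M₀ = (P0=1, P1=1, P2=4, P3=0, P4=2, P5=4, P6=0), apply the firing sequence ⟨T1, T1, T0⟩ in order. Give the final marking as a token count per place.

step 1: fire T1:  (P0=1, P1=1, P2=4, P3=0, P4=2, P5=4, P6=0) → (P0=1, P1=1, P2=5, P3=2, P4=2, P5=2, P6=1)
step 2: fire T1:  (P0=1, P1=1, P2=5, P3=2, P4=2, P5=2, P6=1) → (P0=1, P1=1, P2=6, P3=4, P4=2, P5=0, P6=2)
step 3: fire T0:  (P0=1, P1=1, P2=6, P3=4, P4=2, P5=0, P6=2) → (P0=1, P1=2, P2=7, P3=4, P4=5, P5=0, P6=0)

(P0=1, P1=2, P2=7, P3=4, P4=5, P5=0, P6=0)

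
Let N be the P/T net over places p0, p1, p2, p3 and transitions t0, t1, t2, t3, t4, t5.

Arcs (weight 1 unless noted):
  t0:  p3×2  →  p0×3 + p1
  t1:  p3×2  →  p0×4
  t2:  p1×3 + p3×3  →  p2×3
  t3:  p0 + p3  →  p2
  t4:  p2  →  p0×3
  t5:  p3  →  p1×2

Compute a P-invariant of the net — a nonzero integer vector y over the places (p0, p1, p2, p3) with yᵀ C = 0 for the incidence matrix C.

y = (p0:1, p1:1, p2:3, p3:2)

Incidence matrix C (rows=places, cols=transitions):
       t0   t1   t2   t3   t4   t5
   p0   3    4    0   -1    3    0
   p1   1    0   -3    0    0    2
   p2   0    0    3    1   -1    0
   p3  -2   -2   -3   -1    0   -1

Candidate y = [1, 1, 3, 2]; check y·C column-wise:
  col t0: 1·3 + 1·1 + 3·0 + 2·-2 = 0
  col t1: 1·4 + 1·0 + 3·0 + 2·-2 = 0
  col t2: 1·0 + 1·-3 + 3·3 + 2·-3 = 0
  col t3: 1·-1 + 1·0 + 3·1 + 2·-1 = 0
  col t4: 1·3 + 1·0 + 3·-1 + 2·0 = 0
  col t5: 1·0 + 1·2 + 3·0 + 2·-1 = 0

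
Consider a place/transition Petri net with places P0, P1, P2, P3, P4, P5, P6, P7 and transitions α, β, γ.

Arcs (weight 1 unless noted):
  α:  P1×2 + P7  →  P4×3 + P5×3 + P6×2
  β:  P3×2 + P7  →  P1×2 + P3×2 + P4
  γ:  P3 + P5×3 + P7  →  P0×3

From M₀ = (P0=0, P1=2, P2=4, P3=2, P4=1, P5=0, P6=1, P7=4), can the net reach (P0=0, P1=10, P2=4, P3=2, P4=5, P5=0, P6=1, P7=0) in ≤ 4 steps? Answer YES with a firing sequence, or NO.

YES — reachable via ⟨β, β, β, β⟩ (4 firings)

step 1: fire β:  (P0=0, P1=2, P2=4, P3=2, P4=1, P5=0, P6=1, P7=4) → (P0=0, P1=4, P2=4, P3=2, P4=2, P5=0, P6=1, P7=3)
step 2: fire β:  (P0=0, P1=4, P2=4, P3=2, P4=2, P5=0, P6=1, P7=3) → (P0=0, P1=6, P2=4, P3=2, P4=3, P5=0, P6=1, P7=2)
step 3: fire β:  (P0=0, P1=6, P2=4, P3=2, P4=3, P5=0, P6=1, P7=2) → (P0=0, P1=8, P2=4, P3=2, P4=4, P5=0, P6=1, P7=1)
step 4: fire β:  (P0=0, P1=8, P2=4, P3=2, P4=4, P5=0, P6=1, P7=1) → (P0=0, P1=10, P2=4, P3=2, P4=5, P5=0, P6=1, P7=0)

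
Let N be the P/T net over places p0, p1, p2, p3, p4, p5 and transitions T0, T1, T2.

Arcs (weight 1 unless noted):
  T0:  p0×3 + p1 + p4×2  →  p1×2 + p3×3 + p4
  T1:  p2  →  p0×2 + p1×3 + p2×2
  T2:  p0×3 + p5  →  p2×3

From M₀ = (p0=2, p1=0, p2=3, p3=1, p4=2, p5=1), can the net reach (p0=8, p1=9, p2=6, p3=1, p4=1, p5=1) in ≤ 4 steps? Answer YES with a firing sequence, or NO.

NO — not reachable within 4 firings

depth 0: 1 marking
depth 1: 2 markings reached so far
depth 2: 5 markings reached so far
depth 3: 8 markings reached so far
depth 4: 12 markings reached so far
target is not among the 12 markings reachable within 4 steps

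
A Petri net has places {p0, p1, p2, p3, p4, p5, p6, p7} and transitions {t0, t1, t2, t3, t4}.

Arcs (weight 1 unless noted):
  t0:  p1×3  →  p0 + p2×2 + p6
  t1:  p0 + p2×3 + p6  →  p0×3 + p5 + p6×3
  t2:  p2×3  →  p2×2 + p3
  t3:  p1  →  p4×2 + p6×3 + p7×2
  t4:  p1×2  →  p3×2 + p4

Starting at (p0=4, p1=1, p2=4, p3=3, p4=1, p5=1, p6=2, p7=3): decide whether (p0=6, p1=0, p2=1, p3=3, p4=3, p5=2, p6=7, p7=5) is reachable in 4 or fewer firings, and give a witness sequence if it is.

YES — reachable via ⟨t1, t3⟩ (2 firings)

step 1: fire t1:  (p0=4, p1=1, p2=4, p3=3, p4=1, p5=1, p6=2, p7=3) → (p0=6, p1=1, p2=1, p3=3, p4=1, p5=2, p6=4, p7=3)
step 2: fire t3:  (p0=6, p1=1, p2=1, p3=3, p4=1, p5=2, p6=4, p7=3) → (p0=6, p1=0, p2=1, p3=3, p4=3, p5=2, p6=7, p7=5)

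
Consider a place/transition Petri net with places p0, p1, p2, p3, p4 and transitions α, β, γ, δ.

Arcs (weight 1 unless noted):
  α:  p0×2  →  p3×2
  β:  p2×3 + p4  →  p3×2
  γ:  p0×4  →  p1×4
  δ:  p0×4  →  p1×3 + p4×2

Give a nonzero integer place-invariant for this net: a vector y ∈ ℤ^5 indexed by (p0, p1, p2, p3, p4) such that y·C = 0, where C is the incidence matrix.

Incidence matrix C (rows=places, cols=transitions):
        α    β    γ    δ
   p0  -2    0   -4   -4
   p1   0    0    4    3
   p2   0   -3    0    0
   p3   2    2    0    0
   p4   0   -1    0    2

Candidate y = [2, 2, 1, 2, 1]; check y·C column-wise:
  col α: 2·-2 + 2·0 + 1·0 + 2·2 + 1·0 = 0
  col β: 2·0 + 2·0 + 1·-3 + 2·2 + 1·-1 = 0
  col γ: 2·-4 + 2·4 + 1·0 + 2·0 + 1·0 = 0
  col δ: 2·-4 + 2·3 + 1·0 + 2·0 + 1·2 = 0

y = (p0:2, p1:2, p2:1, p3:2, p4:1)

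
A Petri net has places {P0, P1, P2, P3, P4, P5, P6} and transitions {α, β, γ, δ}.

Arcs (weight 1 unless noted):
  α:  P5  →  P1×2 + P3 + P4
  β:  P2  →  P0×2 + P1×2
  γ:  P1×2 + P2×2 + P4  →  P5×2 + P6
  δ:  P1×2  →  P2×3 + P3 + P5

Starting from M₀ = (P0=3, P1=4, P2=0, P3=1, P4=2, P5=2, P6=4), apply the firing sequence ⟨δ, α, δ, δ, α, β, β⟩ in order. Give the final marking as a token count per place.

(P0=7, P1=6, P2=7, P3=6, P4=4, P5=3, P6=4)

step 1: fire δ:  (P0=3, P1=4, P2=0, P3=1, P4=2, P5=2, P6=4) → (P0=3, P1=2, P2=3, P3=2, P4=2, P5=3, P6=4)
step 2: fire α:  (P0=3, P1=2, P2=3, P3=2, P4=2, P5=3, P6=4) → (P0=3, P1=4, P2=3, P3=3, P4=3, P5=2, P6=4)
step 3: fire δ:  (P0=3, P1=4, P2=3, P3=3, P4=3, P5=2, P6=4) → (P0=3, P1=2, P2=6, P3=4, P4=3, P5=3, P6=4)
step 4: fire δ:  (P0=3, P1=2, P2=6, P3=4, P4=3, P5=3, P6=4) → (P0=3, P1=0, P2=9, P3=5, P4=3, P5=4, P6=4)
step 5: fire α:  (P0=3, P1=0, P2=9, P3=5, P4=3, P5=4, P6=4) → (P0=3, P1=2, P2=9, P3=6, P4=4, P5=3, P6=4)
step 6: fire β:  (P0=3, P1=2, P2=9, P3=6, P4=4, P5=3, P6=4) → (P0=5, P1=4, P2=8, P3=6, P4=4, P5=3, P6=4)
step 7: fire β:  (P0=5, P1=4, P2=8, P3=6, P4=4, P5=3, P6=4) → (P0=7, P1=6, P2=7, P3=6, P4=4, P5=3, P6=4)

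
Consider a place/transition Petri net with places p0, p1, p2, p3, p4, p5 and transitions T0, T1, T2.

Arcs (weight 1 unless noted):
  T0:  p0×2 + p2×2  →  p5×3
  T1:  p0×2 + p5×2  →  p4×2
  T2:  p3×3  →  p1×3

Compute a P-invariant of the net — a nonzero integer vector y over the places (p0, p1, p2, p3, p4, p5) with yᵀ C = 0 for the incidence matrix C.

y = (p0:0, p1:1, p2:0, p3:1, p4:0, p5:0)

Incidence matrix C (rows=places, cols=transitions):
       T0   T1   T2
   p0  -2   -2    0
   p1   0    0    3
   p2  -2    0    0
   p3   0    0   -3
   p4   0    2    0
   p5   3   -2    0

Candidate y = [0, 1, 0, 1, 0, 0]; check y·C column-wise:
  col T0: 0·-2 + 1·0 + 0·-2 + 1·0 + 0·3 = 0
  col T1: 0·-2 + 1·0 + 1·0 + 0·2 + 0·-2 = 0
  col T2: 1·3 + 1·-3 = 0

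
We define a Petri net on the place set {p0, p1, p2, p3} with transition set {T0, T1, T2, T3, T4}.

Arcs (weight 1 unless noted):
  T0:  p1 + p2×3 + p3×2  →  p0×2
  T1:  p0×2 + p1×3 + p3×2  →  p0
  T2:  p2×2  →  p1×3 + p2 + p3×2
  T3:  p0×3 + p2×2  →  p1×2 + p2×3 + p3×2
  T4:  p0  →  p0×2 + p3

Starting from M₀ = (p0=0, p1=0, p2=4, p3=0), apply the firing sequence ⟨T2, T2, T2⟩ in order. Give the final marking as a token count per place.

step 1: fire T2:  (p0=0, p1=0, p2=4, p3=0) → (p0=0, p1=3, p2=3, p3=2)
step 2: fire T2:  (p0=0, p1=3, p2=3, p3=2) → (p0=0, p1=6, p2=2, p3=4)
step 3: fire T2:  (p0=0, p1=6, p2=2, p3=4) → (p0=0, p1=9, p2=1, p3=6)

(p0=0, p1=9, p2=1, p3=6)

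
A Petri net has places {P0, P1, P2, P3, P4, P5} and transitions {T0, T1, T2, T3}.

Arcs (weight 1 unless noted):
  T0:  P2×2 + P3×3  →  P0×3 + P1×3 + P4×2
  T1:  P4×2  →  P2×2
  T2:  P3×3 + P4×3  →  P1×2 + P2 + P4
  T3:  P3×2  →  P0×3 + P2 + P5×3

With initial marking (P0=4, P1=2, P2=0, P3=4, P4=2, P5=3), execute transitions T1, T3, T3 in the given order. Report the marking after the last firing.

(P0=10, P1=2, P2=4, P3=0, P4=0, P5=9)

step 1: fire T1:  (P0=4, P1=2, P2=0, P3=4, P4=2, P5=3) → (P0=4, P1=2, P2=2, P3=4, P4=0, P5=3)
step 2: fire T3:  (P0=4, P1=2, P2=2, P3=4, P4=0, P5=3) → (P0=7, P1=2, P2=3, P3=2, P4=0, P5=6)
step 3: fire T3:  (P0=7, P1=2, P2=3, P3=2, P4=0, P5=6) → (P0=10, P1=2, P2=4, P3=0, P4=0, P5=9)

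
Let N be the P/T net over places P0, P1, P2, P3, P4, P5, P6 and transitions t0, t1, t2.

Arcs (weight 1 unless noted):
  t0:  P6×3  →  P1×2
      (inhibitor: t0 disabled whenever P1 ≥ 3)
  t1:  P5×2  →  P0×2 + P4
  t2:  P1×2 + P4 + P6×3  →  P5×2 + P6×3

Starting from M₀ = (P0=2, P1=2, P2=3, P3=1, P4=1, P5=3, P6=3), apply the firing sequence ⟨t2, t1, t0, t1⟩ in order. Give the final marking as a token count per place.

step 1: fire t2:  (P0=2, P1=2, P2=3, P3=1, P4=1, P5=3, P6=3) → (P0=2, P1=0, P2=3, P3=1, P4=0, P5=5, P6=3)
step 2: fire t1:  (P0=2, P1=0, P2=3, P3=1, P4=0, P5=5, P6=3) → (P0=4, P1=0, P2=3, P3=1, P4=1, P5=3, P6=3)
step 3: fire t0:  (P0=4, P1=0, P2=3, P3=1, P4=1, P5=3, P6=3) → (P0=4, P1=2, P2=3, P3=1, P4=1, P5=3, P6=0)
step 4: fire t1:  (P0=4, P1=2, P2=3, P3=1, P4=1, P5=3, P6=0) → (P0=6, P1=2, P2=3, P3=1, P4=2, P5=1, P6=0)

(P0=6, P1=2, P2=3, P3=1, P4=2, P5=1, P6=0)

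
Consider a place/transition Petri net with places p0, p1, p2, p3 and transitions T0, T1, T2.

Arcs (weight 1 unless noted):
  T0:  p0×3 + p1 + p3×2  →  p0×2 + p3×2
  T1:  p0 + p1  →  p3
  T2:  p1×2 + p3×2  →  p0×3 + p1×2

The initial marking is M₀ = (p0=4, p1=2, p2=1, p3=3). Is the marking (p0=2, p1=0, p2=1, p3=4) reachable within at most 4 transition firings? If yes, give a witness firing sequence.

YES — reachable via ⟨T0, T1⟩ (2 firings)

step 1: fire T0:  (p0=4, p1=2, p2=1, p3=3) → (p0=3, p1=1, p2=1, p3=3)
step 2: fire T1:  (p0=3, p1=1, p2=1, p3=3) → (p0=2, p1=0, p2=1, p3=4)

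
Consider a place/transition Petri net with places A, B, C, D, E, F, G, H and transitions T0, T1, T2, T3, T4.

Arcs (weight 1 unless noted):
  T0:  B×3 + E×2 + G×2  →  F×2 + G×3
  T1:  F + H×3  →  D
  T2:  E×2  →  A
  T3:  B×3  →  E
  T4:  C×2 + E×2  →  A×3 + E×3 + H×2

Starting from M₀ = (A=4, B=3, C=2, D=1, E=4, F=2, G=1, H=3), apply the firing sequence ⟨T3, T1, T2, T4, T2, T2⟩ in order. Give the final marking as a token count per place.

(A=10, B=0, C=0, D=2, E=0, F=1, G=1, H=2)

step 1: fire T3:  (A=4, B=3, C=2, D=1, E=4, F=2, G=1, H=3) → (A=4, B=0, C=2, D=1, E=5, F=2, G=1, H=3)
step 2: fire T1:  (A=4, B=0, C=2, D=1, E=5, F=2, G=1, H=3) → (A=4, B=0, C=2, D=2, E=5, F=1, G=1, H=0)
step 3: fire T2:  (A=4, B=0, C=2, D=2, E=5, F=1, G=1, H=0) → (A=5, B=0, C=2, D=2, E=3, F=1, G=1, H=0)
step 4: fire T4:  (A=5, B=0, C=2, D=2, E=3, F=1, G=1, H=0) → (A=8, B=0, C=0, D=2, E=4, F=1, G=1, H=2)
step 5: fire T2:  (A=8, B=0, C=0, D=2, E=4, F=1, G=1, H=2) → (A=9, B=0, C=0, D=2, E=2, F=1, G=1, H=2)
step 6: fire T2:  (A=9, B=0, C=0, D=2, E=2, F=1, G=1, H=2) → (A=10, B=0, C=0, D=2, E=0, F=1, G=1, H=2)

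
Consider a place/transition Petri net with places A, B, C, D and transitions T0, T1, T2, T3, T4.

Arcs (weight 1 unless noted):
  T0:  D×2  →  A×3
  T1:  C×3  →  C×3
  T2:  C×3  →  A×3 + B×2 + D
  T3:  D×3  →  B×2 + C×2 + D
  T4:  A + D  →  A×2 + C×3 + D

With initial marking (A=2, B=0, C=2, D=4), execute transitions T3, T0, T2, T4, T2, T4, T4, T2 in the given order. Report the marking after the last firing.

step 1: fire T3:  (A=2, B=0, C=2, D=4) → (A=2, B=2, C=4, D=2)
step 2: fire T0:  (A=2, B=2, C=4, D=2) → (A=5, B=2, C=4, D=0)
step 3: fire T2:  (A=5, B=2, C=4, D=0) → (A=8, B=4, C=1, D=1)
step 4: fire T4:  (A=8, B=4, C=1, D=1) → (A=9, B=4, C=4, D=1)
step 5: fire T2:  (A=9, B=4, C=4, D=1) → (A=12, B=6, C=1, D=2)
step 6: fire T4:  (A=12, B=6, C=1, D=2) → (A=13, B=6, C=4, D=2)
step 7: fire T4:  (A=13, B=6, C=4, D=2) → (A=14, B=6, C=7, D=2)
step 8: fire T2:  (A=14, B=6, C=7, D=2) → (A=17, B=8, C=4, D=3)

(A=17, B=8, C=4, D=3)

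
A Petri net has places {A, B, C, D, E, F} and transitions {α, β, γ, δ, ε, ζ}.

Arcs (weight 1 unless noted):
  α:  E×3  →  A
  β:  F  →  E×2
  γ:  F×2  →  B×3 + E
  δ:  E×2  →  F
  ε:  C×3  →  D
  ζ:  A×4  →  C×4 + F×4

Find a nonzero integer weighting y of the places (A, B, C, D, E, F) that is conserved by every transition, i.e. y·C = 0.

y = (A:3, B:1, C:1, D:3, E:1, F:2)

Incidence matrix C (rows=places, cols=transitions):
        α    β    γ    δ    ε    ζ
    A   1    0    0    0    0   -4
    B   0    0    3    0    0    0
    C   0    0    0    0   -3    4
    D   0    0    0    0    1    0
    E  -3    2    1   -2    0    0
    F   0   -1   -2    1    0    4

Candidate y = [3, 1, 1, 3, 1, 2]; check y·C column-wise:
  col α: 3·1 + 1·0 + 1·0 + 3·0 + 1·-3 + 2·0 = 0
  col β: 3·0 + 1·0 + 1·0 + 3·0 + 1·2 + 2·-1 = 0
  col γ: 3·0 + 1·3 + 1·0 + 3·0 + 1·1 + 2·-2 = 0
  col δ: 3·0 + 1·0 + 1·0 + 3·0 + 1·-2 + 2·1 = 0
  col ε: 3·0 + 1·0 + 1·-3 + 3·1 + 1·0 + 2·0 = 0
  col ζ: 3·-4 + 1·0 + 1·4 + 3·0 + 1·0 + 2·4 = 0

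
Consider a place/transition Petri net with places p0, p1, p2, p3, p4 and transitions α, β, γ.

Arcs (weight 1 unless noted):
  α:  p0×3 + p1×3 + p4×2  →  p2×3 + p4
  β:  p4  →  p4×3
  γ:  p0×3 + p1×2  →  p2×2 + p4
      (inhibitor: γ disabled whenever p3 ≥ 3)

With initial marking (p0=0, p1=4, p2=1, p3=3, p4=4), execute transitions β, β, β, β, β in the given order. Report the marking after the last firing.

step 1: fire β:  (p0=0, p1=4, p2=1, p3=3, p4=4) → (p0=0, p1=4, p2=1, p3=3, p4=6)
step 2: fire β:  (p0=0, p1=4, p2=1, p3=3, p4=6) → (p0=0, p1=4, p2=1, p3=3, p4=8)
step 3: fire β:  (p0=0, p1=4, p2=1, p3=3, p4=8) → (p0=0, p1=4, p2=1, p3=3, p4=10)
step 4: fire β:  (p0=0, p1=4, p2=1, p3=3, p4=10) → (p0=0, p1=4, p2=1, p3=3, p4=12)
step 5: fire β:  (p0=0, p1=4, p2=1, p3=3, p4=12) → (p0=0, p1=4, p2=1, p3=3, p4=14)

(p0=0, p1=4, p2=1, p3=3, p4=14)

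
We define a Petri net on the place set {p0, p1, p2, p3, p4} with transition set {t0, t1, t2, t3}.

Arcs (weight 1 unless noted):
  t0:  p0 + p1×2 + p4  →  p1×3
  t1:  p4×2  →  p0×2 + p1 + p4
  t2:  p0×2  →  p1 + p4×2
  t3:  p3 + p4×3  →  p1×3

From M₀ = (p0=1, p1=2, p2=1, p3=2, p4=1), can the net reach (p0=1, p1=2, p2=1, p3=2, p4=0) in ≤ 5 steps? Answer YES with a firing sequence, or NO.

NO — not reachable within 5 firings

depth 0: 1 marking
depth 1: 2 markings reached so far
depth 2: 2 markings reached so far
(frontier empty at depth 2; search complete)
target is not among the 2 markings reachable within 5 steps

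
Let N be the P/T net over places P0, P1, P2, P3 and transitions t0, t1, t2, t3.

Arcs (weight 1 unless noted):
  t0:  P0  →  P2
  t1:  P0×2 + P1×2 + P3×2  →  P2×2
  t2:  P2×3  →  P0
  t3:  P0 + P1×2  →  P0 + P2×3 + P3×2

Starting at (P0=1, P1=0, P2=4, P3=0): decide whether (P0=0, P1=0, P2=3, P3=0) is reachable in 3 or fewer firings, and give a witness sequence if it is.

step 1: fire t0:  (P0=1, P1=0, P2=4, P3=0) → (P0=0, P1=0, P2=5, P3=0)
step 2: fire t2:  (P0=0, P1=0, P2=5, P3=0) → (P0=1, P1=0, P2=2, P3=0)
step 3: fire t0:  (P0=1, P1=0, P2=2, P3=0) → (P0=0, P1=0, P2=3, P3=0)

YES — reachable via ⟨t0, t2, t0⟩ (3 firings)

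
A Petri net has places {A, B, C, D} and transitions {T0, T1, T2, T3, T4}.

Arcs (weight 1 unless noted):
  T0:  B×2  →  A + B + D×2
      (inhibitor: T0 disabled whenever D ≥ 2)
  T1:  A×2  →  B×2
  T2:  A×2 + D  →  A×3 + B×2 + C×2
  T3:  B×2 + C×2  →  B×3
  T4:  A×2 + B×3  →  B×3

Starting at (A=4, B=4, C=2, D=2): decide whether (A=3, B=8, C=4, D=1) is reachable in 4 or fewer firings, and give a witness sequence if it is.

YES — reachable via ⟨T1, T2⟩ (2 firings)

step 1: fire T1:  (A=4, B=4, C=2, D=2) → (A=2, B=6, C=2, D=2)
step 2: fire T2:  (A=2, B=6, C=2, D=2) → (A=3, B=8, C=4, D=1)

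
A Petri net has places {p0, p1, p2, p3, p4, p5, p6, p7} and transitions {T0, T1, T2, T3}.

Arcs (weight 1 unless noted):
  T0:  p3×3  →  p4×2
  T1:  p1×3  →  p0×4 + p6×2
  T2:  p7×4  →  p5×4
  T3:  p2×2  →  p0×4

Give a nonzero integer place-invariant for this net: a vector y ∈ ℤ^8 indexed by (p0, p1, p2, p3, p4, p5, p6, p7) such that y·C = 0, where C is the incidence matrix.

y = (p0:3, p1:4, p2:6, p3:0, p4:0, p5:0, p6:0, p7:0)

Incidence matrix C (rows=places, cols=transitions):
       T0   T1   T2   T3
   p0   0    4    0    4
   p1   0   -3    0    0
   p2   0    0    0   -2
   p3  -3    0    0    0
   p4   2    0    0    0
   p5   0    0    4    0
   p6   0    2    0    0
   p7   0    0   -4    0

Candidate y = [3, 4, 6, 0, 0, 0, 0, 0]; check y·C column-wise:
  col T0: 3·0 + 4·0 + 6·0 + 0·-3 + 0·2 = 0
  col T1: 3·4 + 4·-3 + 6·0 + 0·2 = 0
  col T2: 3·0 + 4·0 + 6·0 + 0·4 + 0·-4 = 0
  col T3: 3·4 + 4·0 + 6·-2 = 0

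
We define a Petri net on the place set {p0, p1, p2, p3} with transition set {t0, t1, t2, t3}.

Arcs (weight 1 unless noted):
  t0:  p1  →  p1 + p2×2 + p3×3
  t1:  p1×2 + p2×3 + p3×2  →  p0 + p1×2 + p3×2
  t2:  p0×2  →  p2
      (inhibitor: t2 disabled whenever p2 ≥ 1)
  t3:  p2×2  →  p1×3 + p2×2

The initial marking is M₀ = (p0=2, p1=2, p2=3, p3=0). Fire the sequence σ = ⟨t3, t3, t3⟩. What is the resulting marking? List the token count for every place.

(p0=2, p1=11, p2=3, p3=0)

step 1: fire t3:  (p0=2, p1=2, p2=3, p3=0) → (p0=2, p1=5, p2=3, p3=0)
step 2: fire t3:  (p0=2, p1=5, p2=3, p3=0) → (p0=2, p1=8, p2=3, p3=0)
step 3: fire t3:  (p0=2, p1=8, p2=3, p3=0) → (p0=2, p1=11, p2=3, p3=0)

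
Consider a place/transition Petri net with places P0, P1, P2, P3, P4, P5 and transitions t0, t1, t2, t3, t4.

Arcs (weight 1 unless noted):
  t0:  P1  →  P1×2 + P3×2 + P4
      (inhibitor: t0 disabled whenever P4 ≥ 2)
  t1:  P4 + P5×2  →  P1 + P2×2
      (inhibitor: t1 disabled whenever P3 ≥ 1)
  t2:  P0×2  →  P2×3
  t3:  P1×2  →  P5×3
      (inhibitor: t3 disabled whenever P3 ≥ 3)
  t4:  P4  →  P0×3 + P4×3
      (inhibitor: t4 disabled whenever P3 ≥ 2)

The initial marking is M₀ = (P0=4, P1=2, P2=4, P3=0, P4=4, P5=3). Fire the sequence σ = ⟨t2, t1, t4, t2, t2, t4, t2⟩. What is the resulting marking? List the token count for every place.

step 1: fire t2:  (P0=4, P1=2, P2=4, P3=0, P4=4, P5=3) → (P0=2, P1=2, P2=7, P3=0, P4=4, P5=3)
step 2: fire t1:  (P0=2, P1=2, P2=7, P3=0, P4=4, P5=3) → (P0=2, P1=3, P2=9, P3=0, P4=3, P5=1)
step 3: fire t4:  (P0=2, P1=3, P2=9, P3=0, P4=3, P5=1) → (P0=5, P1=3, P2=9, P3=0, P4=5, P5=1)
step 4: fire t2:  (P0=5, P1=3, P2=9, P3=0, P4=5, P5=1) → (P0=3, P1=3, P2=12, P3=0, P4=5, P5=1)
step 5: fire t2:  (P0=3, P1=3, P2=12, P3=0, P4=5, P5=1) → (P0=1, P1=3, P2=15, P3=0, P4=5, P5=1)
step 6: fire t4:  (P0=1, P1=3, P2=15, P3=0, P4=5, P5=1) → (P0=4, P1=3, P2=15, P3=0, P4=7, P5=1)
step 7: fire t2:  (P0=4, P1=3, P2=15, P3=0, P4=7, P5=1) → (P0=2, P1=3, P2=18, P3=0, P4=7, P5=1)

(P0=2, P1=3, P2=18, P3=0, P4=7, P5=1)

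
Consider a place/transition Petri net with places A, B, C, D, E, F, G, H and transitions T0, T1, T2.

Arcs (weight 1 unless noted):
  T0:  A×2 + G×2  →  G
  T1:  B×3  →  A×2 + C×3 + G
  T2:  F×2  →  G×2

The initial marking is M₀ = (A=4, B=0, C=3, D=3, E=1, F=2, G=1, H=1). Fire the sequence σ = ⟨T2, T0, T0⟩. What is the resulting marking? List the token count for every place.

(A=0, B=0, C=3, D=3, E=1, F=0, G=1, H=1)

step 1: fire T2:  (A=4, B=0, C=3, D=3, E=1, F=2, G=1, H=1) → (A=4, B=0, C=3, D=3, E=1, F=0, G=3, H=1)
step 2: fire T0:  (A=4, B=0, C=3, D=3, E=1, F=0, G=3, H=1) → (A=2, B=0, C=3, D=3, E=1, F=0, G=2, H=1)
step 3: fire T0:  (A=2, B=0, C=3, D=3, E=1, F=0, G=2, H=1) → (A=0, B=0, C=3, D=3, E=1, F=0, G=1, H=1)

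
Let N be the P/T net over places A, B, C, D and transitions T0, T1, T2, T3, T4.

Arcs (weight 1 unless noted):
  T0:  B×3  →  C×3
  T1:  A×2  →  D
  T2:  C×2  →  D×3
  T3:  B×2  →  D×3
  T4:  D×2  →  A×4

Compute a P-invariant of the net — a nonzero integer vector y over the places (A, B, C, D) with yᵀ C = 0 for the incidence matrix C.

Incidence matrix C (rows=places, cols=transitions):
       T0   T1   T2   T3   T4
    A   0   -2    0    0    4
    B  -3    0    0   -2    0
    C   3    0   -2    0    0
    D   0    1    3    3   -2

Candidate y = [1, 3, 3, 2]; check y·C column-wise:
  col T0: 1·0 + 3·-3 + 3·3 + 2·0 = 0
  col T1: 1·-2 + 3·0 + 3·0 + 2·1 = 0
  col T2: 1·0 + 3·0 + 3·-2 + 2·3 = 0
  col T3: 1·0 + 3·-2 + 3·0 + 2·3 = 0
  col T4: 1·4 + 3·0 + 3·0 + 2·-2 = 0

y = (A:1, B:3, C:3, D:2)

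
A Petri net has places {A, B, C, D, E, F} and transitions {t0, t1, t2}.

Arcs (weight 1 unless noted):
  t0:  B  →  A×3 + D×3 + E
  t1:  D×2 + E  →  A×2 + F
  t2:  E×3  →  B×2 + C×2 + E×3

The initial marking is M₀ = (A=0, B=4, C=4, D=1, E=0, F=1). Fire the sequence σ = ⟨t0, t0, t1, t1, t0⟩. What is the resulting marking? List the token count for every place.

(A=13, B=1, C=4, D=6, E=1, F=3)

step 1: fire t0:  (A=0, B=4, C=4, D=1, E=0, F=1) → (A=3, B=3, C=4, D=4, E=1, F=1)
step 2: fire t0:  (A=3, B=3, C=4, D=4, E=1, F=1) → (A=6, B=2, C=4, D=7, E=2, F=1)
step 3: fire t1:  (A=6, B=2, C=4, D=7, E=2, F=1) → (A=8, B=2, C=4, D=5, E=1, F=2)
step 4: fire t1:  (A=8, B=2, C=4, D=5, E=1, F=2) → (A=10, B=2, C=4, D=3, E=0, F=3)
step 5: fire t0:  (A=10, B=2, C=4, D=3, E=0, F=3) → (A=13, B=1, C=4, D=6, E=1, F=3)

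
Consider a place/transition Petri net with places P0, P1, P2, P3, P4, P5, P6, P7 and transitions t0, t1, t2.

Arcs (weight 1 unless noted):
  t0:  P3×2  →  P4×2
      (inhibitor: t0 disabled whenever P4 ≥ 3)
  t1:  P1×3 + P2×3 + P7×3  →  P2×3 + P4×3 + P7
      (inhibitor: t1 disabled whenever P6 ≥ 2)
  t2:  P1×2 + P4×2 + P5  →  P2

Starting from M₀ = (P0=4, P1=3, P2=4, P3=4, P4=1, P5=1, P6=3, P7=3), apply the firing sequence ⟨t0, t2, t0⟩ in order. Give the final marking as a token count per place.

(P0=4, P1=1, P2=5, P3=0, P4=3, P5=0, P6=3, P7=3)

step 1: fire t0:  (P0=4, P1=3, P2=4, P3=4, P4=1, P5=1, P6=3, P7=3) → (P0=4, P1=3, P2=4, P3=2, P4=3, P5=1, P6=3, P7=3)
step 2: fire t2:  (P0=4, P1=3, P2=4, P3=2, P4=3, P5=1, P6=3, P7=3) → (P0=4, P1=1, P2=5, P3=2, P4=1, P5=0, P6=3, P7=3)
step 3: fire t0:  (P0=4, P1=1, P2=5, P3=2, P4=1, P5=0, P6=3, P7=3) → (P0=4, P1=1, P2=5, P3=0, P4=3, P5=0, P6=3, P7=3)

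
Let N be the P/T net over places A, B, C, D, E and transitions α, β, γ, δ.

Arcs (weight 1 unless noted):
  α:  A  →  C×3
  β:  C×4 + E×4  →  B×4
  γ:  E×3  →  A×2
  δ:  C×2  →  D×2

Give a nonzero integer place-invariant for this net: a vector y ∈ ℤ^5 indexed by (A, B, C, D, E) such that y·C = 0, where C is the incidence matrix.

Incidence matrix C (rows=places, cols=transitions):
        α    β    γ    δ
    A  -1    0    2    0
    B   0    4    0    0
    C   3   -4    0   -2
    D   0    0    0    2
    E   0   -4   -3    0

Candidate y = [3, 3, 1, 1, 2]; check y·C column-wise:
  col α: 3·-1 + 3·0 + 1·3 + 1·0 + 2·0 = 0
  col β: 3·0 + 3·4 + 1·-4 + 1·0 + 2·-4 = 0
  col γ: 3·2 + 3·0 + 1·0 + 1·0 + 2·-3 = 0
  col δ: 3·0 + 3·0 + 1·-2 + 1·2 + 2·0 = 0

y = (A:3, B:3, C:1, D:1, E:2)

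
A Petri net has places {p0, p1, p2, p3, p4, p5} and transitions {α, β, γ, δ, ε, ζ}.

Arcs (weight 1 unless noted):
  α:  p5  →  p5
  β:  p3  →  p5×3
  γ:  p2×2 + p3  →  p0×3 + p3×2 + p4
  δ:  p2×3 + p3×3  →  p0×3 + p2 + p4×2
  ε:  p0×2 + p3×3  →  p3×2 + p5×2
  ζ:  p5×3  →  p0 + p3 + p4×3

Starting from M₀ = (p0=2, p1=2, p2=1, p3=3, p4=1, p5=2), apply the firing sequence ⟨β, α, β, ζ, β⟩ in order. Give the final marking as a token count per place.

step 1: fire β:  (p0=2, p1=2, p2=1, p3=3, p4=1, p5=2) → (p0=2, p1=2, p2=1, p3=2, p4=1, p5=5)
step 2: fire α:  (p0=2, p1=2, p2=1, p3=2, p4=1, p5=5) → (p0=2, p1=2, p2=1, p3=2, p4=1, p5=5)
step 3: fire β:  (p0=2, p1=2, p2=1, p3=2, p4=1, p5=5) → (p0=2, p1=2, p2=1, p3=1, p4=1, p5=8)
step 4: fire ζ:  (p0=2, p1=2, p2=1, p3=1, p4=1, p5=8) → (p0=3, p1=2, p2=1, p3=2, p4=4, p5=5)
step 5: fire β:  (p0=3, p1=2, p2=1, p3=2, p4=4, p5=5) → (p0=3, p1=2, p2=1, p3=1, p4=4, p5=8)

(p0=3, p1=2, p2=1, p3=1, p4=4, p5=8)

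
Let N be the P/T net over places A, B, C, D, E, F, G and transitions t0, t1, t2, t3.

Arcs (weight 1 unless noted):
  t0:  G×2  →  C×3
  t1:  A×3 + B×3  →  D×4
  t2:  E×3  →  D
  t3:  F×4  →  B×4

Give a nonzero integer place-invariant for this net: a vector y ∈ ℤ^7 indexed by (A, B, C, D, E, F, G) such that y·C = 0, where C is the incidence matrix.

y = (A:4, B:0, C:0, D:3, E:1, F:0, G:0)

Incidence matrix C (rows=places, cols=transitions):
       t0   t1   t2   t3
    A   0   -3    0    0
    B   0   -3    0    4
    C   3    0    0    0
    D   0    4    1    0
    E   0    0   -3    0
    F   0    0    0   -4
    G  -2    0    0    0

Candidate y = [4, 0, 0, 3, 1, 0, 0]; check y·C column-wise:
  col t0: 4·0 + 0·3 + 3·0 + 1·0 + 0·-2 = 0
  col t1: 4·-3 + 0·-3 + 3·4 + 1·0 = 0
  col t2: 4·0 + 3·1 + 1·-3 = 0
  col t3: 4·0 + 0·4 + 3·0 + 1·0 + 0·-4 = 0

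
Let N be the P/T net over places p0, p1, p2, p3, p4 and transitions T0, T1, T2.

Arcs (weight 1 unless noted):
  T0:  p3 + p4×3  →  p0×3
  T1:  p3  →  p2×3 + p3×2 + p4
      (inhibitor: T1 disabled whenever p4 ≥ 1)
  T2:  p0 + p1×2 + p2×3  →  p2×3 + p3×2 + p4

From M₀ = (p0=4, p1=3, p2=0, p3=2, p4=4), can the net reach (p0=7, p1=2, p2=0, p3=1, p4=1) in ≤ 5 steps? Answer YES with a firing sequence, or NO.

NO — not reachable within 5 firings

depth 0: 1 marking
depth 1: 2 markings reached so far
depth 2: 2 markings reached so far
(frontier empty at depth 2; search complete)
target is not among the 2 markings reachable within 5 steps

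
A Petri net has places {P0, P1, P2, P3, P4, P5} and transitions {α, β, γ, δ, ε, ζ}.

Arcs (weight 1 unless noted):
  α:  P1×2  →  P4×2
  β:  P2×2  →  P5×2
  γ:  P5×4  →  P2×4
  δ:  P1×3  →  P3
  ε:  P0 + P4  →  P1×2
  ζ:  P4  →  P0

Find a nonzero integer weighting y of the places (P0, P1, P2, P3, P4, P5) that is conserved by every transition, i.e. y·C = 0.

y = (P0:1, P1:1, P2:0, P3:3, P4:1, P5:0)

Incidence matrix C (rows=places, cols=transitions):
        α    β    γ    δ    ε    ζ
   P0   0    0    0    0   -1    1
   P1  -2    0    0   -3    2    0
   P2   0   -2    4    0    0    0
   P3   0    0    0    1    0    0
   P4   2    0    0    0   -1   -1
   P5   0    2   -4    0    0    0

Candidate y = [1, 1, 0, 3, 1, 0]; check y·C column-wise:
  col α: 1·0 + 1·-2 + 3·0 + 1·2 = 0
  col β: 1·0 + 1·0 + 0·-2 + 3·0 + 1·0 + 0·2 = 0
  col γ: 1·0 + 1·0 + 0·4 + 3·0 + 1·0 + 0·-4 = 0
  col δ: 1·0 + 1·-3 + 3·1 + 1·0 = 0
  col ε: 1·-1 + 1·2 + 3·0 + 1·-1 = 0
  col ζ: 1·1 + 1·0 + 3·0 + 1·-1 = 0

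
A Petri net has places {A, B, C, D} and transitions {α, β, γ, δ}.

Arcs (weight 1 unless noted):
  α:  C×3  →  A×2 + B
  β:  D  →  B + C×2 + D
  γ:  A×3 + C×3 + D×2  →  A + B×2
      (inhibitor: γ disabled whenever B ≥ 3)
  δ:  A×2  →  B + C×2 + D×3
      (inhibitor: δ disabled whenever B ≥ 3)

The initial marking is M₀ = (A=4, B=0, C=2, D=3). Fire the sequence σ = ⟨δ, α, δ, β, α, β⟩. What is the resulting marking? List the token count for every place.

(A=4, B=6, C=4, D=9)

step 1: fire δ:  (A=4, B=0, C=2, D=3) → (A=2, B=1, C=4, D=6)
step 2: fire α:  (A=2, B=1, C=4, D=6) → (A=4, B=2, C=1, D=6)
step 3: fire δ:  (A=4, B=2, C=1, D=6) → (A=2, B=3, C=3, D=9)
step 4: fire β:  (A=2, B=3, C=3, D=9) → (A=2, B=4, C=5, D=9)
step 5: fire α:  (A=2, B=4, C=5, D=9) → (A=4, B=5, C=2, D=9)
step 6: fire β:  (A=4, B=5, C=2, D=9) → (A=4, B=6, C=4, D=9)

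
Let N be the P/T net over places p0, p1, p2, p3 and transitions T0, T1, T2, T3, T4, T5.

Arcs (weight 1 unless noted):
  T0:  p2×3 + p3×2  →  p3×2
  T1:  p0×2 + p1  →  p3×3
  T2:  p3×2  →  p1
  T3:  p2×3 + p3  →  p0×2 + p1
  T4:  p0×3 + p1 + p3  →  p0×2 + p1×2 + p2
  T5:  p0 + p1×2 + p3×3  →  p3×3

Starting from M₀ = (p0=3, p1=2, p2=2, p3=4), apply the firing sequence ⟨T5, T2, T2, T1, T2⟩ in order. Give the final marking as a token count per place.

(p0=0, p1=2, p2=2, p3=1)

step 1: fire T5:  (p0=3, p1=2, p2=2, p3=4) → (p0=2, p1=0, p2=2, p3=4)
step 2: fire T2:  (p0=2, p1=0, p2=2, p3=4) → (p0=2, p1=1, p2=2, p3=2)
step 3: fire T2:  (p0=2, p1=1, p2=2, p3=2) → (p0=2, p1=2, p2=2, p3=0)
step 4: fire T1:  (p0=2, p1=2, p2=2, p3=0) → (p0=0, p1=1, p2=2, p3=3)
step 5: fire T2:  (p0=0, p1=1, p2=2, p3=3) → (p0=0, p1=2, p2=2, p3=1)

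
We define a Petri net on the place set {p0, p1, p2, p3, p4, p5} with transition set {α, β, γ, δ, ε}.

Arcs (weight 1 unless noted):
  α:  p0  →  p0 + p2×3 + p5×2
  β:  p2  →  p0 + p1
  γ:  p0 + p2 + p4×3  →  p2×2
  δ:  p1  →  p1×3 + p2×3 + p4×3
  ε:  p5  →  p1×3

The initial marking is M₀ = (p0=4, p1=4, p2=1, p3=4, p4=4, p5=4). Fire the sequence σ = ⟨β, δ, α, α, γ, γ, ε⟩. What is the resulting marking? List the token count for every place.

step 1: fire β:  (p0=4, p1=4, p2=1, p3=4, p4=4, p5=4) → (p0=5, p1=5, p2=0, p3=4, p4=4, p5=4)
step 2: fire δ:  (p0=5, p1=5, p2=0, p3=4, p4=4, p5=4) → (p0=5, p1=7, p2=3, p3=4, p4=7, p5=4)
step 3: fire α:  (p0=5, p1=7, p2=3, p3=4, p4=7, p5=4) → (p0=5, p1=7, p2=6, p3=4, p4=7, p5=6)
step 4: fire α:  (p0=5, p1=7, p2=6, p3=4, p4=7, p5=6) → (p0=5, p1=7, p2=9, p3=4, p4=7, p5=8)
step 5: fire γ:  (p0=5, p1=7, p2=9, p3=4, p4=7, p5=8) → (p0=4, p1=7, p2=10, p3=4, p4=4, p5=8)
step 6: fire γ:  (p0=4, p1=7, p2=10, p3=4, p4=4, p5=8) → (p0=3, p1=7, p2=11, p3=4, p4=1, p5=8)
step 7: fire ε:  (p0=3, p1=7, p2=11, p3=4, p4=1, p5=8) → (p0=3, p1=10, p2=11, p3=4, p4=1, p5=7)

(p0=3, p1=10, p2=11, p3=4, p4=1, p5=7)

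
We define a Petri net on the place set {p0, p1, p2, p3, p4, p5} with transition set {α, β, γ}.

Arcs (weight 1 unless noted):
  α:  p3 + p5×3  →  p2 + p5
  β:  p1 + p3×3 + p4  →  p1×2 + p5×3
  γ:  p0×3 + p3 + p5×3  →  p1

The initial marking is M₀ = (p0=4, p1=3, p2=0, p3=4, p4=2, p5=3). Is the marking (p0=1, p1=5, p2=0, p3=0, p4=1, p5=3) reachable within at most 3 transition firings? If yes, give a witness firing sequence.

step 1: fire β:  (p0=4, p1=3, p2=0, p3=4, p4=2, p5=3) → (p0=4, p1=4, p2=0, p3=1, p4=1, p5=6)
step 2: fire γ:  (p0=4, p1=4, p2=0, p3=1, p4=1, p5=6) → (p0=1, p1=5, p2=0, p3=0, p4=1, p5=3)

YES — reachable via ⟨β, γ⟩ (2 firings)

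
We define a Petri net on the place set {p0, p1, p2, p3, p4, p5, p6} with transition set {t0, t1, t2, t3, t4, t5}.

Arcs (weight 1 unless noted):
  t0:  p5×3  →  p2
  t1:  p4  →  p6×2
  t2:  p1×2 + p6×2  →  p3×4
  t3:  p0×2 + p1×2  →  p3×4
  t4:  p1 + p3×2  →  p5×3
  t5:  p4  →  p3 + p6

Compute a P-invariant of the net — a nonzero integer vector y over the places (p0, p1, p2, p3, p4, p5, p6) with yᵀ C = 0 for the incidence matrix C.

Incidence matrix C (rows=places, cols=transitions):
       t0   t1   t2   t3   t4   t5
   p0   0    0    0   -2    0    0
   p1   0    0   -2   -2   -1    0
   p2   1    0    0    0    0    0
   p3   0    0    4    4   -2    1
   p4   0   -1    0    0    0   -1
   p5  -3    0    0    0    3    0
   p6   0    2   -2    0    0    1

Candidate y = [1, 1, 3, 1, 2, 1, 1]; check y·C column-wise:
  col t0: 1·0 + 1·0 + 3·1 + 1·0 + 2·0 + 1·-3 + 1·0 = 0
  col t1: 1·0 + 1·0 + 3·0 + 1·0 + 2·-1 + 1·0 + 1·2 = 0
  col t2: 1·0 + 1·-2 + 3·0 + 1·4 + 2·0 + 1·0 + 1·-2 = 0
  col t3: 1·-2 + 1·-2 + 3·0 + 1·4 + 2·0 + 1·0 + 1·0 = 0
  col t4: 1·0 + 1·-1 + 3·0 + 1·-2 + 2·0 + 1·3 + 1·0 = 0
  col t5: 1·0 + 1·0 + 3·0 + 1·1 + 2·-1 + 1·0 + 1·1 = 0

y = (p0:1, p1:1, p2:3, p3:1, p4:2, p5:1, p6:1)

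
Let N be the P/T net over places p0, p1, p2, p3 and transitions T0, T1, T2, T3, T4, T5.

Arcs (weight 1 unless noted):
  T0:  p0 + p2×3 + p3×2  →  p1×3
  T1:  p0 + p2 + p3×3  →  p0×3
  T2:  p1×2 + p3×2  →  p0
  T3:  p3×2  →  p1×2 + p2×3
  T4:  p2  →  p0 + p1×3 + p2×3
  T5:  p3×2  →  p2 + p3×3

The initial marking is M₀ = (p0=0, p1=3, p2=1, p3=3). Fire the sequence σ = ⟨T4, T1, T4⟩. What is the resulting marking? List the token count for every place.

step 1: fire T4:  (p0=0, p1=3, p2=1, p3=3) → (p0=1, p1=6, p2=3, p3=3)
step 2: fire T1:  (p0=1, p1=6, p2=3, p3=3) → (p0=3, p1=6, p2=2, p3=0)
step 3: fire T4:  (p0=3, p1=6, p2=2, p3=0) → (p0=4, p1=9, p2=4, p3=0)

(p0=4, p1=9, p2=4, p3=0)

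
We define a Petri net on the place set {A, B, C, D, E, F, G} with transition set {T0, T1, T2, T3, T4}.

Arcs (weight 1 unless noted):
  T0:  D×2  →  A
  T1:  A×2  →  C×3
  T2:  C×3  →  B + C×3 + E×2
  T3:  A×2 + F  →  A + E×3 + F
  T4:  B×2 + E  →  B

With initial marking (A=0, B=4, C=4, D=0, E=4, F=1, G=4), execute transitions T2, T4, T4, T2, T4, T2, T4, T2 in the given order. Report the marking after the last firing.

step 1: fire T2:  (A=0, B=4, C=4, D=0, E=4, F=1, G=4) → (A=0, B=5, C=4, D=0, E=6, F=1, G=4)
step 2: fire T4:  (A=0, B=5, C=4, D=0, E=6, F=1, G=4) → (A=0, B=4, C=4, D=0, E=5, F=1, G=4)
step 3: fire T4:  (A=0, B=4, C=4, D=0, E=5, F=1, G=4) → (A=0, B=3, C=4, D=0, E=4, F=1, G=4)
step 4: fire T2:  (A=0, B=3, C=4, D=0, E=4, F=1, G=4) → (A=0, B=4, C=4, D=0, E=6, F=1, G=4)
step 5: fire T4:  (A=0, B=4, C=4, D=0, E=6, F=1, G=4) → (A=0, B=3, C=4, D=0, E=5, F=1, G=4)
step 6: fire T2:  (A=0, B=3, C=4, D=0, E=5, F=1, G=4) → (A=0, B=4, C=4, D=0, E=7, F=1, G=4)
step 7: fire T4:  (A=0, B=4, C=4, D=0, E=7, F=1, G=4) → (A=0, B=3, C=4, D=0, E=6, F=1, G=4)
step 8: fire T2:  (A=0, B=3, C=4, D=0, E=6, F=1, G=4) → (A=0, B=4, C=4, D=0, E=8, F=1, G=4)

(A=0, B=4, C=4, D=0, E=8, F=1, G=4)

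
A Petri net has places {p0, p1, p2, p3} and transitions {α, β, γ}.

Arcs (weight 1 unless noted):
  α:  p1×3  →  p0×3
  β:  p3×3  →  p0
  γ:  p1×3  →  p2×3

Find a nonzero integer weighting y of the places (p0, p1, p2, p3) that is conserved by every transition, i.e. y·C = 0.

y = (p0:3, p1:3, p2:3, p3:1)

Incidence matrix C (rows=places, cols=transitions):
        α    β    γ
   p0   3    1    0
   p1  -3    0   -3
   p2   0    0    3
   p3   0   -3    0

Candidate y = [3, 3, 3, 1]; check y·C column-wise:
  col α: 3·3 + 3·-3 + 3·0 + 1·0 = 0
  col β: 3·1 + 3·0 + 3·0 + 1·-3 = 0
  col γ: 3·0 + 3·-3 + 3·3 + 1·0 = 0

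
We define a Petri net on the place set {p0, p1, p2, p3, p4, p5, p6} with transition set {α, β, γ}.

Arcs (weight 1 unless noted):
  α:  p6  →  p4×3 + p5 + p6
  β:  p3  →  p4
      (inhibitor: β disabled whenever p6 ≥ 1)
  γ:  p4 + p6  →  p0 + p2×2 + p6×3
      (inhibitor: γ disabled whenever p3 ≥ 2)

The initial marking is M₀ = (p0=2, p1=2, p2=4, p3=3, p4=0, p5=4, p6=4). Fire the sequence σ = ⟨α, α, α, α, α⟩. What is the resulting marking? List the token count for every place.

(p0=2, p1=2, p2=4, p3=3, p4=15, p5=9, p6=4)

step 1: fire α:  (p0=2, p1=2, p2=4, p3=3, p4=0, p5=4, p6=4) → (p0=2, p1=2, p2=4, p3=3, p4=3, p5=5, p6=4)
step 2: fire α:  (p0=2, p1=2, p2=4, p3=3, p4=3, p5=5, p6=4) → (p0=2, p1=2, p2=4, p3=3, p4=6, p5=6, p6=4)
step 3: fire α:  (p0=2, p1=2, p2=4, p3=3, p4=6, p5=6, p6=4) → (p0=2, p1=2, p2=4, p3=3, p4=9, p5=7, p6=4)
step 4: fire α:  (p0=2, p1=2, p2=4, p3=3, p4=9, p5=7, p6=4) → (p0=2, p1=2, p2=4, p3=3, p4=12, p5=8, p6=4)
step 5: fire α:  (p0=2, p1=2, p2=4, p3=3, p4=12, p5=8, p6=4) → (p0=2, p1=2, p2=4, p3=3, p4=15, p5=9, p6=4)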